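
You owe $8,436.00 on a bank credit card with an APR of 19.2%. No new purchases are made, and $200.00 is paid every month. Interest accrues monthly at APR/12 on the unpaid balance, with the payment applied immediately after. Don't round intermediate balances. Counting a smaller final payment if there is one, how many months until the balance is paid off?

Monthly rate r = 19.2%/12 = 1.6% = 0.016.
Recurrence: B ← B·(1+r) − $200.00.
Month 1: interest $134.98; balance after payment $8,370.98.
Month 2: interest $133.94; balance after payment $8,304.91.
Closed form: n = −ln(1 − rB₀/P)/ln(1+r) = −ln(0.32512)/ln(1.016) ≈ 70.783, so the balance reaches zero during payment 71.

71 payments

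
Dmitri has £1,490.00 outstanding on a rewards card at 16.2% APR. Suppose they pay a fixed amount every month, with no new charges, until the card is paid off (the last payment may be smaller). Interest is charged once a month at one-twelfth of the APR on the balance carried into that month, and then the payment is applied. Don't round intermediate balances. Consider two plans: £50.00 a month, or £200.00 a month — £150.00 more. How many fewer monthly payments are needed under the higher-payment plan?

31 fewer payments

Monthly rate r = 16.2%/12 = 1.35% = 0.0135.
At £50.00/mo: n = ⌈−ln(1 − rB₀/P)/ln(1+r)⌉ = 39 payments (last £19.09); total interest = total paid − £1,490.00 = £429.09.
At £200.00/mo: 8 payments (last £181.06); total interest £91.06.
Payments saved = 39 − 8 = 31.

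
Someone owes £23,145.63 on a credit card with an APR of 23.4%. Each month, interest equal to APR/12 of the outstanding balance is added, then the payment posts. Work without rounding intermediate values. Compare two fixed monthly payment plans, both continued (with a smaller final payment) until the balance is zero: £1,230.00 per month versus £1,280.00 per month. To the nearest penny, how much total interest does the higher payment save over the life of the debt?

£299.79

Monthly rate r = 23.4%/12 = 1.95% = 0.0195.
At £1,230.00/mo: n = ⌈−ln(1 − rB₀/P)/ln(1+r)⌉ = 24 payments (last £831.31); total interest = total paid − £23,145.63 = £5,975.68.
At £1,280.00/mo: 23 payments (last £661.52); total interest £5,675.89.
Interest saved = £5,975.68 − £5,675.89 = £299.79.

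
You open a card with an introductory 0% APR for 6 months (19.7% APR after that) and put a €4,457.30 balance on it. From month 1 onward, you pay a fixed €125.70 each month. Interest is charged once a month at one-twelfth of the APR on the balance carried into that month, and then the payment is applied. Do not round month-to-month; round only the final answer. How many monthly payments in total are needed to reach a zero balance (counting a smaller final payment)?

47 months

Promo months 1–6 at r₀ = 0%/12 = 0; months 7+ at r₁ = 19.7%/12 = 0.0164167.
After month 6 (no interest yet): B = €4,457.30 − 6·€125.70 = €3,703.10.
Then at r₁ with €125.70/mo: n₂ = −ln(1 − r₁·B/P)/ln(1+r₁) ≈ 40.59 → 41 more payments.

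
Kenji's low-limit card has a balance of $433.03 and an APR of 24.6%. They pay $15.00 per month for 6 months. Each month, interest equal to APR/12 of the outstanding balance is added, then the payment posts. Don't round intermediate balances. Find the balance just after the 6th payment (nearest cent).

$394.36

Monthly rate r = 24.6%/12 = 2.05% = 0.0205.
Each month: B ← B·(1+r) − $15.00.
Month 1: interest $8.88; balance after payment $426.91.
Month 2: interest $8.75; balance after payment $420.66.
Month 3: interest $8.62; balance after payment $414.28.
Month 4: interest $8.49; balance after payment $407.77.
Month 5: interest $8.36; balance after payment $401.13.
Month 6: interest $8.22; balance after payment $394.36.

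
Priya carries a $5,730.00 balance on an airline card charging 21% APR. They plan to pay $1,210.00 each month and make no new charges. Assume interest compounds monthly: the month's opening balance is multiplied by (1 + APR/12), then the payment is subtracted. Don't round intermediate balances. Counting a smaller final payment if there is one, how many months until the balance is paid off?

5 months

Monthly rate r = 21%/12 = 1.75% = 0.0175.
Recurrence: B ← B·(1+r) − $1,210.00.
Month 1: interest $100.28; balance after payment $4,620.27.
Month 2: interest $80.85; balance after payment $3,491.13.
Month 3: interest $61.09; balance after payment $2,342.22.
Month 4: interest $40.99; balance after payment $1,173.21.
Month 5: interest $20.53; balance after payment $0.00.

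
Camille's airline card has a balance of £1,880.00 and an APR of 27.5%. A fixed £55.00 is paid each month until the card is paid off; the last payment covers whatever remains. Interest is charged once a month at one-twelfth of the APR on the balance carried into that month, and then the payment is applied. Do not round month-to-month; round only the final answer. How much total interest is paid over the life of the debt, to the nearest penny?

£1,832.60

Monthly rate r = 27.5%/12 = 2.29167% = 0.0229167.
Payoff takes n = ⌈−ln(1 − rB₀/P)/ln(1+r)⌉ = ⌈67.499⌉ = 68 payments; the last is £27.60.
Total paid = 67·£55.00 + £27.60 = £3,712.60.
Total interest = total paid − principal = £3,712.60 − £1,880.00 = £1,832.60.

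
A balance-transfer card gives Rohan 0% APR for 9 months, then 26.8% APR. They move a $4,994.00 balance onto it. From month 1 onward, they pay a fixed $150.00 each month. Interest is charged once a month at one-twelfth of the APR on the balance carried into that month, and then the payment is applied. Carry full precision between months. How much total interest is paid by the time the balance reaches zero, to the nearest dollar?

$1,668

Promo months 1–9 at r₀ = 0%/12 = 0; months 10+ at r₁ = 26.8%/12 = 0.0223333.
After month 9 (no interest yet): B = $4,994.00 − 9·$150.00 = $3,644.00.
Then at r₁ with $150.00/mo: n₂ = −ln(1 − r₁·B/P)/ln(1+r₁) ≈ 35.41 → 36 more payments.
Total paid = 44·$150.00 + $61.69 = $6,661.69; interest = $6,661.69 − $4,994.00 = $1,667.69.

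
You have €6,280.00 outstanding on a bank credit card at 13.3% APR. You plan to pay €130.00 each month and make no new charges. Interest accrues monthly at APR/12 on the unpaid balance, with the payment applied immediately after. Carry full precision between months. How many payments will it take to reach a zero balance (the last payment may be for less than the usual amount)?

70 payments

Monthly rate r = 13.3%/12 = 1.10833% = 0.0110833.
Recurrence: B ← B·(1+r) − €130.00.
Month 1: interest €69.60; balance after payment €6,219.60.
Month 2: interest €68.93; balance after payment €6,158.54.
Closed form: n = −ln(1 − rB₀/P)/ln(1+r) = −ln(0.46459)/ln(1.01108) ≈ 69.550, so the balance reaches zero during payment 70.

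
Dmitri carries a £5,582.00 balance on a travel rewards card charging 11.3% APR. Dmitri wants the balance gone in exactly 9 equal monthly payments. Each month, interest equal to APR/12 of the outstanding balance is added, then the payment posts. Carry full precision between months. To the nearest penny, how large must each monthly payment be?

£649.79

Monthly rate r = 11.3%/12 = 0.941667% = 0.00941667.
Level-payment amortization: P = B₀·r / (1 − (1+r)^(−n)) = 5582.00·0.00941667 / (1 − 1.00942^(−9)).
Denominator 1 − (1+r)^(−9) = 0.0808936652.
P = 52.5638 / 0.0808936652 ≈ 649.79.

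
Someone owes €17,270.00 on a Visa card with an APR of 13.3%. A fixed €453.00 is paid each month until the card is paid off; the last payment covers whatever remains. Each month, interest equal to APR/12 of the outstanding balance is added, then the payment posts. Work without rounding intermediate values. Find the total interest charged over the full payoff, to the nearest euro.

Monthly rate r = 13.3%/12 = 1.10833% = 0.0110833.
Payoff takes n = ⌈−ln(1 − rB₀/P)/ln(1+r)⌉ = ⌈49.818⌉ = 50 payments; the last is €370.86.
Total paid = 49·€453.00 + €370.86 = €22,567.86.
Total interest = total paid − principal = €22,567.86 − €17,270.00 = €5,297.86.

€5,298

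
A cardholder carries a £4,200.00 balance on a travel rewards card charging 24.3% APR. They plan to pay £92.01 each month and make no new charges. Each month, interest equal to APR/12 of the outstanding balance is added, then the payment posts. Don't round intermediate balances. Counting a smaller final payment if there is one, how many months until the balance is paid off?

Monthly rate r = 24.3%/12 = 2.025% = 0.02025.
Recurrence: B ← B·(1+r) − £92.01.
Month 1: interest £85.05; balance after payment £4,193.04.
Month 2: interest £84.91; balance after payment £4,185.94.
Closed form: n = −ln(1 − rB₀/P)/ln(1+r) = −ln(0.075644)/ln(1.02025) ≈ 128.779, so the balance reaches zero during payment 129.

129 months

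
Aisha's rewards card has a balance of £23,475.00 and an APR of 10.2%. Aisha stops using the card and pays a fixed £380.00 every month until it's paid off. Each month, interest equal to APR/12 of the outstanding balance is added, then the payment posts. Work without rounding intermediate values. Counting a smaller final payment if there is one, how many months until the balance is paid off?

88 months

Monthly rate r = 10.2%/12 = 0.85% = 0.0085.
Recurrence: B ← B·(1+r) − £380.00.
Month 1: interest £199.54; balance after payment £23,294.54.
Month 2: interest £198.00; balance after payment £23,112.54.
Closed form: n = −ln(1 − rB₀/P)/ln(1+r) = −ln(0.4749)/ln(1.0085) ≈ 87.977, so the balance reaches zero during payment 88.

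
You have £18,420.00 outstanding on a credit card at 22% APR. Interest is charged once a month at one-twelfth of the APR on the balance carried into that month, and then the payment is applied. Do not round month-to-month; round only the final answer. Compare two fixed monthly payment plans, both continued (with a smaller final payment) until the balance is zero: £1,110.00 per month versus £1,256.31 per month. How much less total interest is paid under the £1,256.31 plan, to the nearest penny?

Monthly rate r = 22%/12 = 1.83333% = 0.0183333.
At £1,110.00/mo: n = ⌈−ln(1 − rB₀/P)/ln(1+r)⌉ = 20 payments (last £1,073.43); total interest = total paid − £18,420.00 = £3,743.43.
At £1,256.31/mo: 18 payments (last £294.44); total interest £3,231.71.
Interest saved = £3,743.43 − £3,231.71 = £511.72.

£511.72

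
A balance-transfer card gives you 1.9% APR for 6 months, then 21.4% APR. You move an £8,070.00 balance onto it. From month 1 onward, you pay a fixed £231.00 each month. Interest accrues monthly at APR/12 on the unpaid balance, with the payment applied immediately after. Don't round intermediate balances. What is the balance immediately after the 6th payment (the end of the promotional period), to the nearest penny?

Promo months 1–6 at r₀ = 1.9%/12 = 0.00158333; months 7+ at r₁ = 21.4%/12 = 0.0178333.
After month 6: iterate B ← B·(1+r₀) − £231.00 for 6 months → £6,755.47.

£6,755.47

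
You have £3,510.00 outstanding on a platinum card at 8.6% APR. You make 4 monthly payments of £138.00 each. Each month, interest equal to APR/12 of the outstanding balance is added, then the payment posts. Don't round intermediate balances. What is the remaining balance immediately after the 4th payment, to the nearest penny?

£3,053.74

Monthly rate r = 8.6%/12 = 0.716667% = 0.00716667.
Each month: B ← B·(1+r) − £138.00.
Month 1: interest £25.16; balance after payment £3,397.16.
Month 2: interest £24.35; balance after payment £3,283.50.
Month 3: interest £23.53; balance after payment £3,169.03.
Month 4: interest £22.71; balance after payment £3,053.74.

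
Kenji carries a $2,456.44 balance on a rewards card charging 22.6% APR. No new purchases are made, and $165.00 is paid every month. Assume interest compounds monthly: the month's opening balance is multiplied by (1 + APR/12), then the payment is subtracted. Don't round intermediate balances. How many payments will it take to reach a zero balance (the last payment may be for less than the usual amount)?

18 payments

Monthly rate r = 22.6%/12 = 1.88333% = 0.0188333.
Recurrence: B ← B·(1+r) − $165.00.
Month 1: interest $46.26; balance after payment $2,337.70.
Month 2: interest $44.03; balance after payment $2,216.73.
Closed form: n = −ln(1 − rB₀/P)/ln(1+r) = −ln(0.71962)/ln(1.01883) ≈ 17.635, so the balance reaches zero during payment 18.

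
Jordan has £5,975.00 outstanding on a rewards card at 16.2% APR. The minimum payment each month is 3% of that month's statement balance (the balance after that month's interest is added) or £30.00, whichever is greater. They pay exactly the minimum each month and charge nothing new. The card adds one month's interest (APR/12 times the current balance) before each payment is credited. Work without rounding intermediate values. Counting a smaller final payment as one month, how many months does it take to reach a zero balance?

150 months

Monthly rate r = 16.2%/12 = 1.35% = 0.0135.
While 3% of the post-interest balance exceeds £30.00, each month B ← (B·(1+r))·(1 − 0.03), i.e. B shrinks by the factor (1+r)·0.97 = 0.9831.
This holds for months 1–106. Entering month 107 the balance is £980.53; 3% of the post-interest balance is now below £30.00, so the flat £30.00 minimum applies from here.
From month 107 a fixed £30.00 at rate r clears £980.53 in 44 more payments. Total: 106 + 44 = 150 months.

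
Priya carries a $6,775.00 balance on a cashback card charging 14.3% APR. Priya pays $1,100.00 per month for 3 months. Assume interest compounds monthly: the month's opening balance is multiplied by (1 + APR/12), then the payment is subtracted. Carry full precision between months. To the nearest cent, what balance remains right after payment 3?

Monthly rate r = 14.3%/12 = 1.19167% = 0.0119167.
Each month: B ← B·(1+r) − $1,100.00.
Month 1: interest $80.74; balance after payment $5,755.74.
Month 2: interest $68.59; balance after payment $4,724.32.
Month 3: interest $56.30; balance after payment $3,680.62.

$3,680.62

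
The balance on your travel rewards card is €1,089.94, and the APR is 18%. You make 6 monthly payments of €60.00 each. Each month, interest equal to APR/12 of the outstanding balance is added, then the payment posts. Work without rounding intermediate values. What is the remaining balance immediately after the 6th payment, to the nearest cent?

€818.01

Monthly rate r = 18%/12 = 1.5% = 0.015.
Each month: B ← B·(1+r) − €60.00.
Month 1: interest €16.35; balance after payment €1,046.29.
Month 2: interest €15.69; balance after payment €1,001.98.
Month 3: interest €15.03; balance after payment €957.01.
Month 4: interest €14.36; balance after payment €911.37.
Month 5: interest €13.67; balance after payment €865.04.
Month 6: interest €12.98; balance after payment €818.01.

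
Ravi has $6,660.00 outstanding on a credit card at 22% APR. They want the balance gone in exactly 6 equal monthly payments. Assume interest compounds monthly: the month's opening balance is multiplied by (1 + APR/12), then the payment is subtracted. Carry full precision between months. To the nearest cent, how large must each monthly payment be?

Monthly rate r = 22%/12 = 1.83333% = 0.0183333.
Level-payment amortization: P = B₀·r / (1 − (1+r)^(−n)) = 6660.00·0.0183333 / (1 − 1.01833^(−6)).
Denominator 1 − (1+r)^(−6) = 0.103273011.
P = 122.1 / 0.103273011 ≈ 1182.30.

$1,182.30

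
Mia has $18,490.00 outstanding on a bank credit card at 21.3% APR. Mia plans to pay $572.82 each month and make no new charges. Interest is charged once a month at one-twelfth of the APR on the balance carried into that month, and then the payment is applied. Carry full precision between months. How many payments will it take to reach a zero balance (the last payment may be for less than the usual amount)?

Monthly rate r = 21.3%/12 = 1.775% = 0.01775.
Recurrence: B ← B·(1+r) − $572.82.
Month 1: interest $328.20; balance after payment $18,245.38.
Month 2: interest $323.86; balance after payment $17,996.41.
Closed form: n = −ln(1 − rB₀/P)/ln(1+r) = −ln(0.42705)/ln(1.01775) ≈ 48.360, so the balance reaches zero during payment 49.

49 months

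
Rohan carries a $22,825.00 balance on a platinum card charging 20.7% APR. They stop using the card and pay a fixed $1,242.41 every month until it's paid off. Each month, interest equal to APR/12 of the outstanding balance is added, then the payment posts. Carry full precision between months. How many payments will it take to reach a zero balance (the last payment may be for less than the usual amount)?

Monthly rate r = 20.7%/12 = 1.725% = 0.01725.
Recurrence: B ← B·(1+r) − $1,242.41.
Month 1: interest $393.73; balance after payment $21,976.32.
Month 2: interest $379.09; balance after payment $21,113.00.
Closed form: n = −ln(1 − rB₀/P)/ln(1+r) = −ln(0.68309)/ln(1.01725) ≈ 22.284, so the balance reaches zero during payment 23.

23 payments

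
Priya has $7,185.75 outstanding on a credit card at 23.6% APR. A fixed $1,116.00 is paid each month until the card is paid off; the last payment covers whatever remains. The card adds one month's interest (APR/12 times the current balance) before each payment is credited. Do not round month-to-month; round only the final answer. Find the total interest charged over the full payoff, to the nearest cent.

Monthly rate r = 23.6%/12 = 1.96667% = 0.0196667.
Payoff takes n = ⌈−ln(1 − rB₀/P)/ln(1+r)⌉ = ⌈6.952⌉ = 7 payments; the last is $1,062.99.
Total paid = 6·$1,116.00 + $1,062.99 = $7,758.99.
Total interest = total paid − principal = $7,758.99 − $7,185.75 = $573.24.

$573.24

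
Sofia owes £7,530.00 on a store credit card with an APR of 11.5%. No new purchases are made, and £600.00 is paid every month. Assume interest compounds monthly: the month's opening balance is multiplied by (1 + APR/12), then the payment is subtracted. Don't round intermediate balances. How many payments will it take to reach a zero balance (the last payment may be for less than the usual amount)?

14 payments

Monthly rate r = 11.5%/12 = 0.958333% = 0.00958333.
Recurrence: B ← B·(1+r) − £600.00.
Month 1: interest £72.16; balance after payment £7,002.16.
Month 2: interest £67.10; balance after payment £6,469.27.
Closed form: n = −ln(1 − rB₀/P)/ln(1+r) = −ln(0.87973)/ln(1.00958) ≈ 13.435, so the balance reaches zero during payment 14.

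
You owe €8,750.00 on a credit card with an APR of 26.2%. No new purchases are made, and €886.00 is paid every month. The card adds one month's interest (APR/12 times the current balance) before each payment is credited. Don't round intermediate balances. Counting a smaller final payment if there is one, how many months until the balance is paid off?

Monthly rate r = 26.2%/12 = 2.18333% = 0.0218333.
Recurrence: B ← B·(1+r) − €886.00.
Month 1: interest €191.04; balance after payment €8,055.04.
Month 2: interest €175.87; balance after payment €7,344.91.
Closed form: n = −ln(1 − rB₀/P)/ln(1+r) = −ln(0.78438)/ln(1.02183) ≈ 11.245, so the balance reaches zero during payment 12.

12 months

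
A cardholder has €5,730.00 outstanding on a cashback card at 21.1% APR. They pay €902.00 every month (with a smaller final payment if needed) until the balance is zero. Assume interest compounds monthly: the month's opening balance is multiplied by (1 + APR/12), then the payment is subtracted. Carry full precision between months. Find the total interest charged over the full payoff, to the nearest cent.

€400.58

Monthly rate r = 21.1%/12 = 1.75833% = 0.0175833.
Payoff takes n = ⌈−ln(1 − rB₀/P)/ln(1+r)⌉ = ⌈6.795⌉ = 7 payments; the last is €718.58.
Total paid = 6·€902.00 + €718.58 = €6,130.58.
Total interest = total paid − principal = €6,130.58 − €5,730.00 = €400.58.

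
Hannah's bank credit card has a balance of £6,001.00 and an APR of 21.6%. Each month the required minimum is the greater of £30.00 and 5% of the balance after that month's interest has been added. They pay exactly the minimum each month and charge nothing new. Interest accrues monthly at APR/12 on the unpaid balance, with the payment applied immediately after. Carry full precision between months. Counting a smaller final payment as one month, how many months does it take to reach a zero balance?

94 months

Monthly rate r = 21.6%/12 = 1.8% = 0.018.
While 5% of the post-interest balance exceeds £30.00, each month B ← (B·(1+r))·(1 − 0.05), i.e. B shrinks by the factor (1+r)·0.95 = 0.9671.
This holds for months 1–70. Entering month 71 the balance is £577.06; 5% of the post-interest balance is now below £30.00, so the flat £30.00 minimum applies from here.
From month 71 a fixed £30.00 at rate r clears £577.06 in 24 more payments. Total: 70 + 24 = 94 months.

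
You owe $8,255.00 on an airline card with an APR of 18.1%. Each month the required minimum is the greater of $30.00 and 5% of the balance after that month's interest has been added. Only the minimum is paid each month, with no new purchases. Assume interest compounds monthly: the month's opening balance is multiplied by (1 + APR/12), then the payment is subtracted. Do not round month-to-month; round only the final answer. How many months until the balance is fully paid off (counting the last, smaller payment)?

Monthly rate r = 18.1%/12 = 1.50833% = 0.0150833.
While 5% of the post-interest balance exceeds $30.00, each month B ← (B·(1+r))·(1 − 0.05), i.e. B shrinks by the factor (1+r)·0.95 = 0.96433.
This holds for months 1–73. Entering month 74 the balance is $582.32; 5% of the post-interest balance is now below $30.00, so the flat $30.00 minimum applies from here.
From month 74 a fixed $30.00 at rate r clears $582.32 in 24 more payments. Total: 73 + 24 = 97 months.

97 months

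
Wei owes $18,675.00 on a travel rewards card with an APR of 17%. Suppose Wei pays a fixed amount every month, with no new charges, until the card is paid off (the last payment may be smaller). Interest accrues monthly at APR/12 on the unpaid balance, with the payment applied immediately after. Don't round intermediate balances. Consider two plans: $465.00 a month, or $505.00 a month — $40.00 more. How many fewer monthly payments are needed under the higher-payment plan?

7 fewer payments

Monthly rate r = 17%/12 = 1.41667% = 0.0141667.
At $465.00/mo: n = ⌈−ln(1 − rB₀/P)/ln(1+r)⌉ = 60 payments (last $382.82); total interest = total paid − $18,675.00 = $9,142.82.
At $505.00/mo: 53 payments (last $381.22); total interest $7,966.22.
Payments saved = 60 − 53 = 7.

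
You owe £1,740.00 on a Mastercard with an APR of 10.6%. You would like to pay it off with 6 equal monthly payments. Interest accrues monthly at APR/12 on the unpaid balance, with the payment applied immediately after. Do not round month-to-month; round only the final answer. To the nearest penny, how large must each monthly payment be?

Monthly rate r = 10.6%/12 = 0.883333% = 0.00883333.
Level-payment amortization: P = B₀·r / (1 − (1+r)^(−n)) = 1740.00·0.00883333 / (1 − 1.00883^(−6)).
Denominator 1 − (1+r)^(−6) = 0.0513992606.
P = 15.37 / 0.0513992606 ≈ 299.03.

£299.03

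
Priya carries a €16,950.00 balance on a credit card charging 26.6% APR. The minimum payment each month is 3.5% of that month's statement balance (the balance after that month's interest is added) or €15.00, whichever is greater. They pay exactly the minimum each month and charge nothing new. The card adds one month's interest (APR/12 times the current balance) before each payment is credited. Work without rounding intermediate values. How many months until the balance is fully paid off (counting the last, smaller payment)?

Monthly rate r = 26.6%/12 = 2.21667% = 0.0221667.
While 3.5% of the post-interest balance exceeds €15.00, each month B ← (B·(1+r))·(1 − 0.035), i.e. B shrinks by the factor (1+r)·0.965 = 0.98639.
This holds for months 1–270. Entering month 271 the balance is €419.19; 3.5% of the post-interest balance is now below €15.00, so the flat €15.00 minimum applies from here.
From month 271 a fixed €15.00 at rate r clears €419.19 in 45 more payments. Total: 270 + 45 = 315 months.

315 months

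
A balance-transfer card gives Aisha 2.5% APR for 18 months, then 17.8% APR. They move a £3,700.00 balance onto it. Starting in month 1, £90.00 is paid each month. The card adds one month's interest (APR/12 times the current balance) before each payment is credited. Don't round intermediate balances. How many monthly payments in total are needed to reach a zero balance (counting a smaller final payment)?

Promo months 1–18 at r₀ = 2.5%/12 = 0.00208333; months 19+ at r₁ = 17.8%/12 = 0.0148333.
After month 18: iterate B ← B·(1+r₀) − £90.00 for 18 months → £2,192.23.
Then at r₁ with £90.00/mo: n₂ = −ln(1 − r₁·B/P)/ln(1+r₁) ≈ 30.45 → 31 more payments.

49 months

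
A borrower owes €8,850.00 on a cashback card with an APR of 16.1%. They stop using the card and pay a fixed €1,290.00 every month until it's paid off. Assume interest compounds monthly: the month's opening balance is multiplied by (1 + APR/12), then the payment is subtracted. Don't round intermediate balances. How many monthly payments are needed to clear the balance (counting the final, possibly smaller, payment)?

Monthly rate r = 16.1%/12 = 1.34167% = 0.0134167.
Recurrence: B ← B·(1+r) − €1,290.00.
Month 1: interest €118.74; balance after payment €7,678.74.
Month 2: interest €103.02; balance after payment €6,491.76.
Closed form: n = −ln(1 − rB₀/P)/ln(1+r) = −ln(0.90796)/ln(1.01342) ≈ 7.245, so the balance reaches zero during payment 8.

8 payments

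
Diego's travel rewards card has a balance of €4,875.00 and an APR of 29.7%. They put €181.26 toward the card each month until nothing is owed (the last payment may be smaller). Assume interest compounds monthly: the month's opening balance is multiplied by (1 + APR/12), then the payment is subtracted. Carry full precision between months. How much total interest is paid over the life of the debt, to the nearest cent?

Monthly rate r = 29.7%/12 = 2.475% = 0.02475.
Payoff takes n = ⌈−ln(1 − rB₀/P)/ln(1+r)⌉ = ⌈44.811⌉ = 45 payments; the last is €147.38.
Total paid = 44·€181.26 + €147.38 = €8,122.82.
Total interest = total paid − principal = €8,122.82 − €4,875.00 = €3,247.82.

€3,247.82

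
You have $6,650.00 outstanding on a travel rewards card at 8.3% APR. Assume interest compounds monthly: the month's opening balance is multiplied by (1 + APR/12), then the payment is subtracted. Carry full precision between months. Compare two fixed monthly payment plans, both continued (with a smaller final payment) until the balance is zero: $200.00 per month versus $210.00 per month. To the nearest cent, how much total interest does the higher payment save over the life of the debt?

$51.07

Monthly rate r = 8.3%/12 = 0.691667% = 0.00691667.
At $200.00/mo: n = ⌈−ln(1 − rB₀/P)/ln(1+r)⌉ = 38 payments (last $182.91); total interest = total paid − $6,650.00 = $932.91.
At $210.00/mo: 36 payments (last $181.84); total interest $881.84.
Interest saved = $932.91 − $881.84 = $51.07.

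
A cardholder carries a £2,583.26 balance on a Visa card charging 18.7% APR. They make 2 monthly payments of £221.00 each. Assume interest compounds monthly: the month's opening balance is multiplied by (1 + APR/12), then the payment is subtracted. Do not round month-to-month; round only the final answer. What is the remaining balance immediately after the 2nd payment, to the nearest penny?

Monthly rate r = 18.7%/12 = 1.55833% = 0.0155833.
Each month: B ← B·(1+r) − £221.00.
Month 1: interest £40.26; balance after payment £2,402.52.
Month 2: interest £37.44; balance after payment £2,218.96.

£2,218.96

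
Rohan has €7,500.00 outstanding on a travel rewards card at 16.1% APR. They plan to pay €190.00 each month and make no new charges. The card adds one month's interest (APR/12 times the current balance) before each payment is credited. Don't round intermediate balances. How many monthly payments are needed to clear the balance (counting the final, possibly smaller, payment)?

Monthly rate r = 16.1%/12 = 1.34167% = 0.0134167.
Recurrence: B ← B·(1+r) − €190.00.
Month 1: interest €100.62; balance after payment €7,410.62.
Month 2: interest €99.43; balance after payment €7,320.05.
Closed form: n = −ln(1 − rB₀/P)/ln(1+r) = −ln(0.47039)/ln(1.01342) ≈ 56.589, so the balance reaches zero during payment 57.

57 months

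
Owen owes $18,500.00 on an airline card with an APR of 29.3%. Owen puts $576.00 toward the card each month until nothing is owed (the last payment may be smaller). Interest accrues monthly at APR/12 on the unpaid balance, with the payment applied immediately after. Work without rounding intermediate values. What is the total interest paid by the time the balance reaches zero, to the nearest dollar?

$18,117

Monthly rate r = 29.3%/12 = 2.44167% = 0.0244167.
Payoff takes n = ⌈−ln(1 − rB₀/P)/ln(1+r)⌉ = ⌈63.568⌉ = 64 payments; the last is $328.97.
Total paid = 63·$576.00 + $328.97 = $36,616.97.
Total interest = total paid − principal = $36,616.97 − $18,500.00 = $18,116.97.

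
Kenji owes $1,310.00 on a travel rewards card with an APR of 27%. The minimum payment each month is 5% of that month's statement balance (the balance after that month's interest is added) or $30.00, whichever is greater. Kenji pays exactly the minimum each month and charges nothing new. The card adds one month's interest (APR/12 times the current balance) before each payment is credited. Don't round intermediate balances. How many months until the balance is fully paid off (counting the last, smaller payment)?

54 months

Monthly rate r = 27%/12 = 2.25% = 0.0225.
While 5% of the post-interest balance exceeds $30.00, each month B ← (B·(1+r))·(1 − 0.05), i.e. B shrinks by the factor (1+r)·0.95 = 0.97137.
This holds for months 1–28. Entering month 29 the balance is $580.90; 5% of the post-interest balance is now below $30.00, so the flat $30.00 minimum applies from here.
From month 29 a fixed $30.00 at rate r clears $580.90 in 26 more payments. Total: 28 + 26 = 54 months.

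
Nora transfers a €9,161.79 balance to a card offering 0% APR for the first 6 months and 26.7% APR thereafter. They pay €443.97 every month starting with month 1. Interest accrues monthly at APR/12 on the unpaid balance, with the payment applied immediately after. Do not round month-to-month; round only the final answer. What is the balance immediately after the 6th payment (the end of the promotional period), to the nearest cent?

€6,497.97

Promo months 1–6 at r₀ = 0%/12 = 0; months 7+ at r₁ = 26.7%/12 = 0.02225.
After month 6 (no interest yet): B = €9,161.79 − 6·€443.97 = €6,497.97.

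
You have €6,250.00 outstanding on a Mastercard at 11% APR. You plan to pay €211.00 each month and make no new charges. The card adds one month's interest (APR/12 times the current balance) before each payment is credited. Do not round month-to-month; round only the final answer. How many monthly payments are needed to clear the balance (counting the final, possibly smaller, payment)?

35 months

Monthly rate r = 11%/12 = 0.916667% = 0.00916667.
Recurrence: B ← B·(1+r) − €211.00.
Month 1: interest €57.29; balance after payment €6,096.29.
Month 2: interest €55.88; balance after payment €5,941.17.
Closed form: n = −ln(1 − rB₀/P)/ln(1+r) = −ln(0.72848)/ln(1.00917) ≈ 34.718, so the balance reaches zero during payment 35.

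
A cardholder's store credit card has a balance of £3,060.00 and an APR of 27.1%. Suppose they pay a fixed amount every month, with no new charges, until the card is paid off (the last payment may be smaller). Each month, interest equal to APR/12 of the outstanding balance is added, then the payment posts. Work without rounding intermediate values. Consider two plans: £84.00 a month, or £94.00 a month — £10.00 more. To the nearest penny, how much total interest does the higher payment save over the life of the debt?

£913.97

Monthly rate r = 27.1%/12 = 2.25833% = 0.0225833.
At £84.00/mo: n = ⌈−ln(1 − rB₀/P)/ln(1+r)⌉ = 78 payments (last £38.67); total interest = total paid − £3,060.00 = £3,446.67.
At £94.00/mo: 60 payments (last £46.70); total interest £2,532.70.
Interest saved = £3,446.67 − £2,532.70 = £913.97.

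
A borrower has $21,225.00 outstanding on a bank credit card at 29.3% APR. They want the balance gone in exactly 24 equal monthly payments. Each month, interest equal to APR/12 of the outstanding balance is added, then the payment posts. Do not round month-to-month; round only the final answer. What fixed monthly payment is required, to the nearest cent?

$1,179.12

Monthly rate r = 29.3%/12 = 2.44167% = 0.0244167.
Level-payment amortization: P = B₀·r / (1 − (1+r)^(−n)) = 21225.00·0.0244167 / (1 − 1.02442^(−24)).
Denominator 1 − (1+r)^(−24) = 0.439519192.
P = 518.244 / 0.439519192 ≈ 1179.12.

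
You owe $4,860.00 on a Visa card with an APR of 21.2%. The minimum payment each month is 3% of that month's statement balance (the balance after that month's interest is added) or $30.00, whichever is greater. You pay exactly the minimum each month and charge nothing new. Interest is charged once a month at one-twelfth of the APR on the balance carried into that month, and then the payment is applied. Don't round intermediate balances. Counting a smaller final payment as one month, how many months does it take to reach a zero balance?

Monthly rate r = 21.2%/12 = 1.76667% = 0.0176667.
While 3% of the post-interest balance exceeds $30.00, each month B ← (B·(1+r))·(1 − 0.03), i.e. B shrinks by the factor (1+r)·0.97 = 0.98714.
This holds for months 1–124. Entering month 125 the balance is $975.93; 3% of the post-interest balance is now below $30.00, so the flat $30.00 minimum applies from here.
From month 125 a fixed $30.00 at rate r clears $975.93 in 49 more payments. Total: 124 + 49 = 173 months.

173 months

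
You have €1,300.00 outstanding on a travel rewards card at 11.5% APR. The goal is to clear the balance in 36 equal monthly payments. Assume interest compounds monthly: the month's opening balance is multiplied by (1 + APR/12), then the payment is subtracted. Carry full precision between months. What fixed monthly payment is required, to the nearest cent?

€42.87

Monthly rate r = 11.5%/12 = 0.958333% = 0.00958333.
Level-payment amortization: P = B₀·r / (1 − (1+r)^(−n)) = 1300.00·0.00958333 / (1 − 1.00958^(−36)).
Denominator 1 − (1+r)^(−36) = 0.29061534.
P = 12.4583 / 0.29061534 ≈ 42.87.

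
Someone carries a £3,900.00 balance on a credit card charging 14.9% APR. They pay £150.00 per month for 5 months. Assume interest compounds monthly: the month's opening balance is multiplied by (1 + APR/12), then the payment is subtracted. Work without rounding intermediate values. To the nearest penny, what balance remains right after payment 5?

Monthly rate r = 14.9%/12 = 1.24167% = 0.0124167.
Each month: B ← B·(1+r) − £150.00.
Month 1: interest £48.42; balance after payment £3,798.43.
Month 2: interest £47.16; balance after payment £3,695.59.
Month 3: interest £45.89; balance after payment £3,591.48.
Month 4: interest £44.59; balance after payment £3,486.07.
Month 5: interest £43.29; balance after payment £3,379.36.

£3,379.36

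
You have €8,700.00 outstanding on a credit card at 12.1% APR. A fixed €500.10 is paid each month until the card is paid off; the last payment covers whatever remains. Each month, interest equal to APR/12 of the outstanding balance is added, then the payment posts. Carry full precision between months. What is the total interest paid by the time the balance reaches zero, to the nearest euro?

€915

Monthly rate r = 12.1%/12 = 1.00833% = 0.0100833.
Payoff takes n = ⌈−ln(1 − rB₀/P)/ln(1+r)⌉ = ⌈19.224⌉ = 20 payments; the last is €112.64.
Total paid = 19·€500.10 + €112.64 = €9,614.54.
Total interest = total paid − principal = €9,614.54 − €8,700.00 = €914.54.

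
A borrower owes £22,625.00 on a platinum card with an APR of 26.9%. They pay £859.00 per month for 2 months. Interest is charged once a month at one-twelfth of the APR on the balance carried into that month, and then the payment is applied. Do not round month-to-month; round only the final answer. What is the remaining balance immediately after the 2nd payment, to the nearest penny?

Monthly rate r = 26.9%/12 = 2.24167% = 0.0224167.
Each month: B ← B·(1+r) − £859.00.
Month 1: interest £507.18; balance after payment £22,273.18.
Month 2: interest £499.29; balance after payment £21,913.47.

£21,913.47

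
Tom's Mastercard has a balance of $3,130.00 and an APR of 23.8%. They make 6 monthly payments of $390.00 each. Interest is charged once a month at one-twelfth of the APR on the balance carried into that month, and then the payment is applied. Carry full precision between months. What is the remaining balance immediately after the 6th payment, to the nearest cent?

$1,062.29

Monthly rate r = 23.8%/12 = 1.98333% = 0.0198333.
Each month: B ← B·(1+r) − $390.00.
Month 1: interest $62.08; balance after payment $2,802.08.
Month 2: interest $55.57; balance after payment $2,467.65.
Month 3: interest $48.94; balance after payment $2,126.59.
Month 4: interest $42.18; balance after payment $1,778.77.
Month 5: interest $35.28; balance after payment $1,424.05.
Month 6: interest $28.24; balance after payment $1,062.29.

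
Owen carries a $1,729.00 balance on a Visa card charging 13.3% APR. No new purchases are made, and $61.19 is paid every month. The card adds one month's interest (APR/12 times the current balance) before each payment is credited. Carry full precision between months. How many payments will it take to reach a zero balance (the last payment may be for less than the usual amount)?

35 payments

Monthly rate r = 13.3%/12 = 1.10833% = 0.0110833.
Recurrence: B ← B·(1+r) − $61.19.
Month 1: interest $19.16; balance after payment $1,686.97.
Month 2: interest $18.70; balance after payment $1,644.48.
Closed form: n = −ln(1 − rB₀/P)/ln(1+r) = −ln(0.68683)/ln(1.01108) ≈ 34.083, so the balance reaches zero during payment 35.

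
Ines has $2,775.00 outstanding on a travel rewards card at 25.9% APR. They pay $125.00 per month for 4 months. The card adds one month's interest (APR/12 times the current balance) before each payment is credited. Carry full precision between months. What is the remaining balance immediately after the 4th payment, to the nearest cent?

$2,506.02

Monthly rate r = 25.9%/12 = 2.15833% = 0.0215833.
Each month: B ← B·(1+r) − $125.00.
Month 1: interest $59.89; balance after payment $2,709.89.
Month 2: interest $58.49; balance after payment $2,643.38.
Month 3: interest $57.05; balance after payment $2,575.44.
Month 4: interest $55.59; balance after payment $2,506.02.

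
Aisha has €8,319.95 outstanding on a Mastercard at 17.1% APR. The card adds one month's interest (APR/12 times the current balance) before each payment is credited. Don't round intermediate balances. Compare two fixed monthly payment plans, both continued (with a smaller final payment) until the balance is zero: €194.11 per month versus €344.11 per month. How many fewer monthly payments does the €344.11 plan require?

Monthly rate r = 17.1%/12 = 1.425% = 0.01425.
At €194.11/mo: n = ⌈−ln(1 − rB₀/P)/ln(1+r)⌉ = 67 payments (last €134.17); total interest = total paid − €8,319.95 = €4,625.48.
At €344.11/mo: 30 payments (last €294.16); total interest €1,953.40.
Payments saved = 67 − 30 = 37.

37 fewer payments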